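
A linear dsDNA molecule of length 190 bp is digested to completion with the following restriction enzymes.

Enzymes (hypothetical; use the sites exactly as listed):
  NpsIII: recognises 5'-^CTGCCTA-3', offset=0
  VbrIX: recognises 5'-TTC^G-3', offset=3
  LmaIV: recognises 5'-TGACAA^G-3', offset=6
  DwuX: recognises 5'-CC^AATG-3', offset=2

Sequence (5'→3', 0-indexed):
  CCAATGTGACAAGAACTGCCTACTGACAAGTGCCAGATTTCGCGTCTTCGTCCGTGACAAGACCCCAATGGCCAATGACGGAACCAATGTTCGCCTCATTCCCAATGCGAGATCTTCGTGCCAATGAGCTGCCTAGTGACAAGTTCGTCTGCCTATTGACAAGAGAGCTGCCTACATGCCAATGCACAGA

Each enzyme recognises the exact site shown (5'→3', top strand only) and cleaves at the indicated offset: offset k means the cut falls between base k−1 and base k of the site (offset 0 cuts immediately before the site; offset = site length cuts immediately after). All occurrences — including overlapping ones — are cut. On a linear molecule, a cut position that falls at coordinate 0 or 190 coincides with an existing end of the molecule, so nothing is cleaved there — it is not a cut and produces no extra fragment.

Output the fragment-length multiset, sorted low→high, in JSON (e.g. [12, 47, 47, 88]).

Scan for sites:
  NpsIII (CTGCCTA, off=0): starts [15, 128, 148, 167] → cuts [15, 128, 148, 167]
  VbrIX (TTCG, off=3): starts [38, 46, 89, 114, 143] → cuts [41, 49, 92, 117, 146]
  LmaIV (TGACAAG, off=6): starts [6, 23, 54, 136, 156] → cuts [12, 29, 60, 142, 162]
  DwuX (CCAATG, off=2): starts [0, 64, 71, 83, 101, 120, 178] → cuts [2, 66, 73, 85, 103, 122, 180]

Pooled cuts: [2, 12, 15, 29, 41, 49, 60, 66, 73, 85, 92, 103, 117, 122, 128, 142, 146, 148, 162, 167, 180]

Fragment lengths:
  [0,2): 2 bp
  [2,12): 10 bp
  [12,15): 3 bp
  [15,29): 14 bp
  [29,41): 12 bp
  [41,49): 8 bp
  [49,60): 11 bp
  [60,66): 6 bp
  [66,73): 7 bp
  [73,85): 12 bp
  [85,92): 7 bp
  [92,103): 11 bp
  [103,117): 14 bp
  [117,122): 5 bp
  [122,128): 6 bp
  [128,142): 14 bp
  [142,146): 4 bp
  [146,148): 2 bp
  [148,162): 14 bp
  [162,167): 5 bp
  [167,180): 13 bp
  [180,190): 10 bp

[2,2,3,4,5,5,6,6,7,7,8,10,10,11,11,12,12,13,14,14,14,14]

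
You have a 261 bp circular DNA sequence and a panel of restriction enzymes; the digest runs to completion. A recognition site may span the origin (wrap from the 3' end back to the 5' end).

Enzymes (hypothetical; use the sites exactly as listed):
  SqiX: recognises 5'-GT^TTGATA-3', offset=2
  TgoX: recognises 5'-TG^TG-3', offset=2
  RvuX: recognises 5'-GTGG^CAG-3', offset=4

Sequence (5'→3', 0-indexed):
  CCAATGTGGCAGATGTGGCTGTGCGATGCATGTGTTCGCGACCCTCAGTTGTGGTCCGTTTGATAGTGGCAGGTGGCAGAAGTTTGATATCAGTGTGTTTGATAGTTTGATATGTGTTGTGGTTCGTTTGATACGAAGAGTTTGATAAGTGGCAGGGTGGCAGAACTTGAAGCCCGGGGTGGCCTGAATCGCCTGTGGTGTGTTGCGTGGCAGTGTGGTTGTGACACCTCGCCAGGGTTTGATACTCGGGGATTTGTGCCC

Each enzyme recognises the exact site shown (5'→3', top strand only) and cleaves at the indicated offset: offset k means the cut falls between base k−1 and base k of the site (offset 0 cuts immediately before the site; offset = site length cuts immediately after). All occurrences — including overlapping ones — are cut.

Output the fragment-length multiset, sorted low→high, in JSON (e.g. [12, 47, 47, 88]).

[3,3,5,5,5,6,6,6,7,7,8,8,8,8,8,10,10,11,11,11,12,14,17,18,19,35]

Scan for sites:
  SqiX (GTTTGATA, off=2): starts [57, 81, 96, 104, 125, 139, 236] → cuts [59, 83, 98, 106, 127, 141, 238]
  TgoX (TGTG, off=2): starts [4, 13, 19, 30, 49, 93, 112, 117, 193, 198, 213, 219, 254] → cuts [6, 15, 21, 32, 51, 95, 114, 119, 195, 200, 215, 221, 256]
  RvuX (GTGGCAG, off=4): starts [5, 65, 72, 148, 156, 206] → cuts [9, 69, 76, 152, 160, 210]

Pooled cuts: [6, 9, 15, 21, 32, 51, 59, 69, 76, 83, 95, 98, 106, 114, 119, 127, 141, 152, 160, 195, 200, 210, 215, 221, 238, 256]

Fragment lengths:
  6→9: 3 bp
  9→15: 6 bp
  15→21: 6 bp
  21→32: 11 bp
  32→51: 19 bp
  51→59: 8 bp
  59→69: 10 bp
  69→76: 7 bp
  76→83: 7 bp
  83→95: 12 bp
  95→98: 3 bp
  98→106: 8 bp
  106→114: 8 bp
  114→119: 5 bp
  119→127: 8 bp
  127→141: 14 bp
  141→152: 11 bp
  152→160: 8 bp
  160→195: 35 bp
  195→200: 5 bp
  200→210: 10 bp
  210→215: 5 bp
  215→221: 6 bp
  221→238: 17 bp
  238→256: 18 bp
  256→6 (wrap): 261-256+6 = 11 bp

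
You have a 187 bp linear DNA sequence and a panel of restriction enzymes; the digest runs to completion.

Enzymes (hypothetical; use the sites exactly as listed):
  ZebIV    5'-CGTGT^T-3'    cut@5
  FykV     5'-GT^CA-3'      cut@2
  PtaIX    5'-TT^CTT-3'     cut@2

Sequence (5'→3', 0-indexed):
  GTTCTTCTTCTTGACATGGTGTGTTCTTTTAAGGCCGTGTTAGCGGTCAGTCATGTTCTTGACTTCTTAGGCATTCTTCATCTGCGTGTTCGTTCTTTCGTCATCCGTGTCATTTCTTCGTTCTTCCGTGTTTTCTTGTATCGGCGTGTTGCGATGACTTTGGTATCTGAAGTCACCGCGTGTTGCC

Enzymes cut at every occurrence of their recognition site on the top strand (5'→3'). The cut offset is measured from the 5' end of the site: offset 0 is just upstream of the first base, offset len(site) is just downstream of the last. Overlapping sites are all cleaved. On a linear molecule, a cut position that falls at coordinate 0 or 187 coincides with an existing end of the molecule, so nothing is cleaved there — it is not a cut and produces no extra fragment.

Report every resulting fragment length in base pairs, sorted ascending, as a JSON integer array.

[3,3,3,3,4,4,5,5,6,7,7,7,8,9,9,10,10,14,15,15,16,24]

Per-enzyme occurrences:
  ZebIV (CGTGTT, off=5): starts [35, 84, 126, 144, 178] → cuts [40, 89, 131, 149, 183]
  FykV (GTCA, off=2): starts [45, 49, 99, 108, 171] → cuts [47, 51, 101, 110, 173]
  PtaIX (TTCTT, off=2): starts [1, 4, 7, 23, 55, 63, 73, 92, 113, 120, 132] → cuts [3, 6, 9, 25, 57, 65, 75, 94, 115, 122, 134]

Pooled cuts: [3, 6, 9, 25, 40, 47, 51, 57, 65, 75, 89, 94, 101, 110, 115, 122, 131, 134, 149, 173, 183]

Fragment lengths:
  [0,3): 3 bp
  [3,6): 3 bp
  [6,9): 3 bp
  [9,25): 16 bp
  [25,40): 15 bp
  [40,47): 7 bp
  [47,51): 4 bp
  [51,57): 6 bp
  [57,65): 8 bp
  [65,75): 10 bp
  [75,89): 14 bp
  [89,94): 5 bp
  [94,101): 7 bp
  [101,110): 9 bp
  [110,115): 5 bp
  [115,122): 7 bp
  [122,131): 9 bp
  [131,134): 3 bp
  [134,149): 15 bp
  [149,173): 24 bp
  [173,183): 10 bp
  [183,187): 4 bp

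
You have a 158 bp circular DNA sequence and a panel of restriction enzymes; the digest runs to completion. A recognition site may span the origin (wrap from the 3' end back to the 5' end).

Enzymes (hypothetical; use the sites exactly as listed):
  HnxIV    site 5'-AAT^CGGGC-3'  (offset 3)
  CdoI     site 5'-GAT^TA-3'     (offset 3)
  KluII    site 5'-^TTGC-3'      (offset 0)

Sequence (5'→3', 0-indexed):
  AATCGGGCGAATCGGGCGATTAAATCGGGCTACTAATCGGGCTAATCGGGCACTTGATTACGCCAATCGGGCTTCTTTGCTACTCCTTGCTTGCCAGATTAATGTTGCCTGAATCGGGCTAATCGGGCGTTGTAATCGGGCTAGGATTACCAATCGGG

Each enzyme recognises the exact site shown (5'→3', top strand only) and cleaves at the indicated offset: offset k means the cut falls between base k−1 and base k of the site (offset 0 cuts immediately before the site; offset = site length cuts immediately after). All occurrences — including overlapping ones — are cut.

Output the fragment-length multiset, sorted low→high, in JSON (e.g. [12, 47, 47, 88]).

Per-enzyme occurrences:
  HnxIV AATCGGGC/3: at [0, 9, 22, 34, 43, 64, 111, 120, 133] ⇒ [3, 12, 25, 37, 46, 67, 114, 123, 136]
  CdoI GATTA/3: at [17, 55, 96, 144] ⇒ [20, 58, 99, 147]
  KluII TTGC/0: at [76, 86, 90, 104] ⇒ [76, 86, 90, 104]

Pooled cuts: [3, 12, 20, 25, 37, 46, 58, 67, 76, 86, 90, 99, 104, 114, 123, 136, 147]

Fragment lengths:
  3→12: 9 bp
  12→20: 8 bp
  20→25: 5 bp
  25→37: 12 bp
  37→46: 9 bp
  46→58: 12 bp
  58→67: 9 bp
  67→76: 9 bp
  76→86: 10 bp
  86→90: 4 bp
  90→99: 9 bp
  99→104: 5 bp
  104→114: 10 bp
  114→123: 9 bp
  123→136: 13 bp
  136→147: 11 bp
  147→3 (wrap): 158-147+3 = 14 bp

[4,5,5,8,9,9,9,9,9,9,10,10,11,12,12,13,14]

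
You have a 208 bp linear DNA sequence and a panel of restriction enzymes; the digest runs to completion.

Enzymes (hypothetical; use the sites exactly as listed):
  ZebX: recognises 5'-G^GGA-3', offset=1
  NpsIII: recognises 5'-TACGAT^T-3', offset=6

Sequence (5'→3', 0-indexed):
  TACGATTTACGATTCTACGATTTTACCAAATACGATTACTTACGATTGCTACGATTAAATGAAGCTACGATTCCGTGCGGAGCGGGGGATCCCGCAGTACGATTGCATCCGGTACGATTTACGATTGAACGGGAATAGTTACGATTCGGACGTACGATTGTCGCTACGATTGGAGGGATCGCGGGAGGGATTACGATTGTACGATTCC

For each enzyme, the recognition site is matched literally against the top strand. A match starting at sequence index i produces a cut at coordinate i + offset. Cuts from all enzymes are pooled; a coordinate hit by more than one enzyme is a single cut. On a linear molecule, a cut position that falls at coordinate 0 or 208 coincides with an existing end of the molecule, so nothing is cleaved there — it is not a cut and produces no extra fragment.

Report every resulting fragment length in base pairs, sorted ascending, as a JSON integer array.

Per-enzyme occurrences:
  ZebX GGGA/1: at [85, 130, 174, 182, 186] ⇒ [86, 131, 175, 183, 187]
  NpsIII TACGATT/6: at [0, 7, 15, 30, 40, 49, 65, 97, 112, 119, 139, 152, 164, 191, 199] ⇒ [6, 13, 21, 36, 46, 55, 71, 103, 118, 125, 145, 158, 170, 197, 205]

Pooled cuts: [6, 13, 21, 36, 46, 55, 71, 86, 103, 118, 125, 131, 145, 158, 170, 175, 183, 187, 197, 205]

Fragment lengths:
  [0,6): 6 bp
  [6,13): 7 bp
  [13,21): 8 bp
  [21,36): 15 bp
  [36,46): 10 bp
  [46,55): 9 bp
  [55,71): 16 bp
  [71,86): 15 bp
  [86,103): 17 bp
  [103,118): 15 bp
  [118,125): 7 bp
  [125,131): 6 bp
  [131,145): 14 bp
  [145,158): 13 bp
  [158,170): 12 bp
  [170,175): 5 bp
  [175,183): 8 bp
  [183,187): 4 bp
  [187,197): 10 bp
  [197,205): 8 bp
  [205,208): 3 bp

[3,4,5,6,6,7,7,8,8,8,9,10,10,12,13,14,15,15,15,16,17]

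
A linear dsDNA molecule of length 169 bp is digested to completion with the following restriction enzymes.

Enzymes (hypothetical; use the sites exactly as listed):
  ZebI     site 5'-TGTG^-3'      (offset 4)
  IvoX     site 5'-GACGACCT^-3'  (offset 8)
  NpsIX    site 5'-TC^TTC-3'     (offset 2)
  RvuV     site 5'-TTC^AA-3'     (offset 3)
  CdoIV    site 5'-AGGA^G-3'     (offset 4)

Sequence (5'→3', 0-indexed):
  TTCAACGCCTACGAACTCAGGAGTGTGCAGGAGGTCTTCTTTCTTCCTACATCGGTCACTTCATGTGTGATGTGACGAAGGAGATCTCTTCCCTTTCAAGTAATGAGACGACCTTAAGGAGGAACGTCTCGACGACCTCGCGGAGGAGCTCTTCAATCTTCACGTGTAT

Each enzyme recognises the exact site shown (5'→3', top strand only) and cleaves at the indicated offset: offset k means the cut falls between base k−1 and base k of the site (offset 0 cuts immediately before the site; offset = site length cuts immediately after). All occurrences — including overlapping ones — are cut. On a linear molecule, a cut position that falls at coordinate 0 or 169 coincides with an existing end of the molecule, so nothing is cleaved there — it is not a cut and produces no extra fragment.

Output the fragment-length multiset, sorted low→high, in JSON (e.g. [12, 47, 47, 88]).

Site scan:
  ZebI (TGTG, off=4): starts [23, 63, 65, 70] → cuts [27, 67, 69, 74]
  IvoX (GACGACCT, off=8): starts [106, 130] → cuts [114, 138]
  NpsIX (TCTTC, off=2): starts [34, 41, 86, 149, 156] → cuts [36, 43, 88, 151, 158]
  RvuV (TTCAA, off=3): starts [0, 94, 151] → cuts [3, 97, 154]
  CdoIV (AGGAG, off=4): starts [18, 28, 78, 116, 143] → cuts [22, 32, 82, 120, 147]

Pooled cuts: [3, 22, 27, 32, 36, 43, 67, 69, 74, 82, 88, 97, 114, 120, 138, 147, 151, 154, 158]

Fragment lengths:
  [0,3): 3 bp
  [3,22): 19 bp
  [22,27): 5 bp
  [27,32): 5 bp
  [32,36): 4 bp
  [36,43): 7 bp
  [43,67): 24 bp
  [67,69): 2 bp
  [69,74): 5 bp
  [74,82): 8 bp
  [82,88): 6 bp
  [88,97): 9 bp
  [97,114): 17 bp
  [114,120): 6 bp
  [120,138): 18 bp
  [138,147): 9 bp
  [147,151): 4 bp
  [151,154): 3 bp
  [154,158): 4 bp
  [158,169): 11 bp

[2,3,3,4,4,4,5,5,5,6,6,7,8,9,9,11,17,18,19,24]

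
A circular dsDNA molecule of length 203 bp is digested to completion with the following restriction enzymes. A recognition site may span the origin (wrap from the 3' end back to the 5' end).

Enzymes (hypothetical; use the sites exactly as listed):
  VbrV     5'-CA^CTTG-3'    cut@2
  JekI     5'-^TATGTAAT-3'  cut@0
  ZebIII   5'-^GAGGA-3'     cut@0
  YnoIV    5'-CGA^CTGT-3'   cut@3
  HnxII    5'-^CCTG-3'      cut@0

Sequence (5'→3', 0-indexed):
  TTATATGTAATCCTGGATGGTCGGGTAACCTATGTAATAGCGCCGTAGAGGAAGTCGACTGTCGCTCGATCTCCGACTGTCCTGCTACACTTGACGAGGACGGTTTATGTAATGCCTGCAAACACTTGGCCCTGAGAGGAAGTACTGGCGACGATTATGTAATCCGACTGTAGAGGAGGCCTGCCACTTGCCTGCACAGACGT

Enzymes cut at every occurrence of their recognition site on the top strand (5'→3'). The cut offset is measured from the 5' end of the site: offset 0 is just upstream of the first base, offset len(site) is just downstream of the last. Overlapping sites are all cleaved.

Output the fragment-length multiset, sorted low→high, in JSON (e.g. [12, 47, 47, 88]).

Per-enzyme occurrences:
  VbrV CACTTG/2: at [87, 122, 184] ⇒ [89, 124, 186]
  JekI TATGTAAT/0: at [3, 30, 105, 155] ⇒ [3, 30, 105, 155]
  ZebIII GAGGA/0: at [47, 95, 135, 172] ⇒ [47, 95, 135, 172]
  YnoIV CGACTGT/3: at [55, 73, 164] ⇒ [58, 76, 167]
  HnxII CCTG/0: at [11, 80, 114, 130, 179, 190] ⇒ [11, 80, 114, 130, 179, 190]

All cut coordinates (distinct, sorted): [3, 11, 30, 47, 58, 76, 80, 89, 95, 105, 114, 124, 130, 135, 155, 167, 172, 179, 186, 190]

Fragment lengths:
  3→11: 8 bp
  11→30: 19 bp
  30→47: 17 bp
  47→58: 11 bp
  58→76: 18 bp
  76→80: 4 bp
  80→89: 9 bp
  89→95: 6 bp
  95→105: 10 bp
  105→114: 9 bp
  114→124: 10 bp
  124→130: 6 bp
  130→135: 5 bp
  135→155: 20 bp
  155→167: 12 bp
  167→172: 5 bp
  172→179: 7 bp
  179→186: 7 bp
  186→190: 4 bp
  190→3 (wrap): 203-190+3 = 16 bp

[4,4,5,5,6,6,7,7,8,9,9,10,10,11,12,16,17,18,19,20]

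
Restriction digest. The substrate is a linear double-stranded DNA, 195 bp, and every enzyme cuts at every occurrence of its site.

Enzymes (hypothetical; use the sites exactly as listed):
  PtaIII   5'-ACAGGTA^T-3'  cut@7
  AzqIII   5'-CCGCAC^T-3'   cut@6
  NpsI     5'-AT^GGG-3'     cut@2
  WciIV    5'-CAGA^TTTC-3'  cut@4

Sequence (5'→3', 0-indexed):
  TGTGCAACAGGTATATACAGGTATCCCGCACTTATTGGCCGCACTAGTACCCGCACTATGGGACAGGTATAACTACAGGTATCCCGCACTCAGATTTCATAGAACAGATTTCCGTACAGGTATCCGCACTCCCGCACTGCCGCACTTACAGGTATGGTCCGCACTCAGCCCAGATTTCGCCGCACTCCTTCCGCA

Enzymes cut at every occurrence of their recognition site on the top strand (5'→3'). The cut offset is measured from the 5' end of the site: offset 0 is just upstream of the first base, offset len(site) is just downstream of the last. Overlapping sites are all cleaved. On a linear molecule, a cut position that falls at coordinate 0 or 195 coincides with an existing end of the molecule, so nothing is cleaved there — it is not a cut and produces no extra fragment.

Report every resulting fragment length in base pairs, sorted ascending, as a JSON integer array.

Scan for sites:
  PtaIII ACAGGTAT/7: at [6, 16, 62, 74, 115, 147] ⇒ [13, 23, 69, 81, 122, 154]
  AzqIII CCGCACT/6: at [25, 38, 50, 83, 123, 131, 139, 158, 179] ⇒ [31, 44, 56, 89, 129, 137, 145, 164, 185]
  NpsI ATGGG/2: at [57] ⇒ [59]
  WciIV CAGATTTC/4: at [90, 104, 170] ⇒ [94, 108, 174]

Pooled cuts: [13, 23, 31, 44, 56, 59, 69, 81, 89, 94, 108, 122, 129, 137, 145, 154, 164, 174, 185]

Fragments:
  [0,13): 13 bp
  [13,23): 10 bp
  [23,31): 8 bp
  [31,44): 13 bp
  [44,56): 12 bp
  [56,59): 3 bp
  [59,69): 10 bp
  [69,81): 12 bp
  [81,89): 8 bp
  [89,94): 5 bp
  [94,108): 14 bp
  [108,122): 14 bp
  [122,129): 7 bp
  [129,137): 8 bp
  [137,145): 8 bp
  [145,154): 9 bp
  [154,164): 10 bp
  [164,174): 10 bp
  [174,185): 11 bp
  [185,195): 10 bp

[3,5,7,8,8,8,8,9,10,10,10,10,10,11,12,12,13,13,14,14]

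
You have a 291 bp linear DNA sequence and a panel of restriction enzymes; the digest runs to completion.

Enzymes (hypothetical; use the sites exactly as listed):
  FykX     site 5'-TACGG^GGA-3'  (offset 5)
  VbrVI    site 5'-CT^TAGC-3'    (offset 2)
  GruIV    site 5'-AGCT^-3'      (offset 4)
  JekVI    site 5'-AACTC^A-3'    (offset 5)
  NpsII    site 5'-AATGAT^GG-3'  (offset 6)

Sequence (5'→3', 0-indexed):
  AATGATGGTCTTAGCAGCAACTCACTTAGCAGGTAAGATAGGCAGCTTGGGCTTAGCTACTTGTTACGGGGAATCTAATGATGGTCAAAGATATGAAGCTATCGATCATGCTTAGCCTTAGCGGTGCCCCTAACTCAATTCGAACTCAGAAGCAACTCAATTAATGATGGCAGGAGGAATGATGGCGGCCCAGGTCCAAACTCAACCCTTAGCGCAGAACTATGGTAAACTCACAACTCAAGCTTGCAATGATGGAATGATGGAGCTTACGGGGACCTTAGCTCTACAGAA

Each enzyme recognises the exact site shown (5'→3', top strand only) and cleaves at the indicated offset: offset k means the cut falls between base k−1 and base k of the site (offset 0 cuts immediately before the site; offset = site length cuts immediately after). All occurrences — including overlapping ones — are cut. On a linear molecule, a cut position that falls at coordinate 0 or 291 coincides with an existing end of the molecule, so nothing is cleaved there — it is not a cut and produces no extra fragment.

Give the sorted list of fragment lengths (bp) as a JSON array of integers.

Per-enzyme occurrences:
  FykX TACGGGGA/5: at [64, 267] ⇒ [69, 272]
  VbrVI CTTAGC/2: at [9, 24, 51, 110, 116, 207, 276] ⇒ [11, 26, 53, 112, 118, 209, 278]
  GruIV AGCT/4: at [43, 54, 96, 240, 263, 279] ⇒ [47, 58, 100, 244, 267, 283]
  JekVI AACTCA/5: at [18, 131, 142, 153, 198, 227, 234] ⇒ [23, 136, 147, 158, 203, 232, 239]
  NpsII AATGATGG/6: at [0, 76, 162, 177, 247, 255] ⇒ [6, 82, 168, 183, 253, 261]

All cut coordinates (distinct, sorted): [6, 11, 23, 26, 47, 53, 58, 69, 82, 100, 112, 118, 136, 147, 158, 168, 183, 203, 209, 232, 239, 244, 253, 261, 267, 272, 278, 283]

Fragments:
  [0,6): 6 bp
  [6,11): 5 bp
  [11,23): 12 bp
  [23,26): 3 bp
  [26,47): 21 bp
  [47,53): 6 bp
  [53,58): 5 bp
  [58,69): 11 bp
  [69,82): 13 bp
  [82,100): 18 bp
  [100,112): 12 bp
  [112,118): 6 bp
  [118,136): 18 bp
  [136,147): 11 bp
  [147,158): 11 bp
  [158,168): 10 bp
  [168,183): 15 bp
  [183,203): 20 bp
  [203,209): 6 bp
  [209,232): 23 bp
  [232,239): 7 bp
  [239,244): 5 bp
  [244,253): 9 bp
  [253,261): 8 bp
  [261,267): 6 bp
  [267,272): 5 bp
  [272,278): 6 bp
  [278,283): 5 bp
  [283,291): 8 bp

[3,5,5,5,5,5,6,6,6,6,6,6,7,8,8,9,10,11,11,11,12,12,13,15,18,18,20,21,23]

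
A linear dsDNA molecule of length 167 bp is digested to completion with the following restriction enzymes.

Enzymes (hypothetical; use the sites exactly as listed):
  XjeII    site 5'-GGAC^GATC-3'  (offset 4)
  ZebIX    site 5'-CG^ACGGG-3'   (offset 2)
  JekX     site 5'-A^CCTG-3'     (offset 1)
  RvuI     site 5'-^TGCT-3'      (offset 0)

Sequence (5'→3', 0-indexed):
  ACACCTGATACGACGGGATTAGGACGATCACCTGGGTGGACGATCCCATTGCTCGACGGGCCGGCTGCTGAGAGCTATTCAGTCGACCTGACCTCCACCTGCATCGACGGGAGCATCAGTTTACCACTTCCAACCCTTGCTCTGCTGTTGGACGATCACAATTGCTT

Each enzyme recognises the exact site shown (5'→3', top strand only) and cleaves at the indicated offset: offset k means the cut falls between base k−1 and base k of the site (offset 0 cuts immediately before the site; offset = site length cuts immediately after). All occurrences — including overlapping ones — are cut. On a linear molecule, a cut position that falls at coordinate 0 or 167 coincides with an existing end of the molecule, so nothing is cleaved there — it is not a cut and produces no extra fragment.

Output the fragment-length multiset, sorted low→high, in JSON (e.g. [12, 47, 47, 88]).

Site scan:
  XjeII (GGACGATC, off=4): starts [21, 37, 149] → cuts [25, 41, 153]
  ZebIX (CGACGGG, off=2): starts [10, 53, 104] → cuts [12, 55, 106]
  JekX (ACCTG, off=1): starts [2, 29, 85, 96] → cuts [3, 30, 86, 97]
  RvuI (TGCT, off=0): starts [49, 65, 137, 142, 162] → cuts [49, 65, 137, 142, 162]

Pooled cuts: [3, 12, 25, 30, 41, 49, 55, 65, 86, 97, 106, 137, 142, 153, 162]

Fragments:
  [0,3): 3 bp
  [3,12): 9 bp
  [12,25): 13 bp
  [25,30): 5 bp
  [30,41): 11 bp
  [41,49): 8 bp
  [49,55): 6 bp
  [55,65): 10 bp
  [65,86): 21 bp
  [86,97): 11 bp
  [97,106): 9 bp
  [106,137): 31 bp
  [137,142): 5 bp
  [142,153): 11 bp
  [153,162): 9 bp
  [162,167): 5 bp

[3,5,5,5,6,8,9,9,9,10,11,11,11,13,21,31]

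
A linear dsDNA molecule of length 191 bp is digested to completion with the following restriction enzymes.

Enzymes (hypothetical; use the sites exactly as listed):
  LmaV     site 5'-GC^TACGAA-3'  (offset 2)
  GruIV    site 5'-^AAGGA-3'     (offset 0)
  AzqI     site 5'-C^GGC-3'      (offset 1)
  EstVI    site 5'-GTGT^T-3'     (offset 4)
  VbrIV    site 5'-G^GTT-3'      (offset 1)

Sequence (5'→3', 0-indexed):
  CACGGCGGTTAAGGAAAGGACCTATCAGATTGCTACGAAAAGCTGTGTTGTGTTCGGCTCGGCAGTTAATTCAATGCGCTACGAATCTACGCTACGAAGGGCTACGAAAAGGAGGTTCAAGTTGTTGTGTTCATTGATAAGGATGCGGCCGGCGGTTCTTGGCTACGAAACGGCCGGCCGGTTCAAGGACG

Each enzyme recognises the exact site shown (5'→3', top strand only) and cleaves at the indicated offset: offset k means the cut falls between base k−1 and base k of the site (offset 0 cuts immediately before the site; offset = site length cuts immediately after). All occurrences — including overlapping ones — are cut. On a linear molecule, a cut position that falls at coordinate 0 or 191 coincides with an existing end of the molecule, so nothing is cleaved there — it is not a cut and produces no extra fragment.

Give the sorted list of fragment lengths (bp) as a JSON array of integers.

Per-enzyme occurrences:
  LmaV GCTACGAA/2: at [31, 77, 90, 100, 161] ⇒ [33, 79, 92, 102, 163]
  GruIV AAGGA/0: at [10, 15, 108, 138, 184] ⇒ [10, 15, 108, 138, 184]
  AzqI CGGC/1: at [2, 54, 59, 145, 149, 170, 174] ⇒ [3, 55, 60, 146, 150, 171, 175]
  EstVI GTGTT/4: at [44, 49, 126] ⇒ [48, 53, 130]
  VbrIV GGTT/1: at [6, 113, 153, 179] ⇒ [7, 114, 154, 180]

All cut coordinates (distinct, sorted): [3, 7, 10, 15, 33, 48, 53, 55, 60, 79, 92, 102, 108, 114, 130, 138, 146, 150, 154, 163, 171, 175, 180, 184]

Fragment lengths:
  [0,3): 3 bp
  [3,7): 4 bp
  [7,10): 3 bp
  [10,15): 5 bp
  [15,33): 18 bp
  [33,48): 15 bp
  [48,53): 5 bp
  [53,55): 2 bp
  [55,60): 5 bp
  [60,79): 19 bp
  [79,92): 13 bp
  [92,102): 10 bp
  [102,108): 6 bp
  [108,114): 6 bp
  [114,130): 16 bp
  [130,138): 8 bp
  [138,146): 8 bp
  [146,150): 4 bp
  [150,154): 4 bp
  [154,163): 9 bp
  [163,171): 8 bp
  [171,175): 4 bp
  [175,180): 5 bp
  [180,184): 4 bp
  [184,191): 7 bp

[2,3,3,4,4,4,4,4,5,5,5,5,6,6,7,8,8,8,9,10,13,15,16,18,19]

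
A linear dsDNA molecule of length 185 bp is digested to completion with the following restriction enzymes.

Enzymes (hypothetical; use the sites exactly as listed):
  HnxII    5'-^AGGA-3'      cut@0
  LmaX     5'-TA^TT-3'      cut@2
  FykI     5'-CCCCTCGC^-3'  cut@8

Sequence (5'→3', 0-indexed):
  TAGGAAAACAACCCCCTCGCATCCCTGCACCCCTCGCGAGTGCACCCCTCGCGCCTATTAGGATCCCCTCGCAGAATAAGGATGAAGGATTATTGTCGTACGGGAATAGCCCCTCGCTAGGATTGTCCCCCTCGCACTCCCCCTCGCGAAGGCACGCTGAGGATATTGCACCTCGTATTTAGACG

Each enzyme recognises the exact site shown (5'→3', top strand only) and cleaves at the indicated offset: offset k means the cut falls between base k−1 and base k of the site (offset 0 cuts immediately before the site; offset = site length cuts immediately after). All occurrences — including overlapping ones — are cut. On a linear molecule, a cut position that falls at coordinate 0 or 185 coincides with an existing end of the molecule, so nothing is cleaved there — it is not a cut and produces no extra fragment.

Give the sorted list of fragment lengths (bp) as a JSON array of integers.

[1,1,2,5,6,6,7,7,8,12,12,12,13,15,17,17,19,25]

Scan for sites:
  HnxII (AGGA, off=0): starts [1, 59, 78, 85, 118, 159] → cuts [1, 59, 78, 85, 118, 159]
  LmaX (TATT, off=2): starts [55, 90, 163, 175] → cuts [57, 92, 165, 177]
  FykI (CCCCTCGC, off=8): starts [12, 29, 44, 64, 109, 127, 139] → cuts [20, 37, 52, 72, 117, 135, 147]

All cut coordinates (distinct, sorted): [1, 20, 37, 52, 57, 59, 72, 78, 85, 92, 117, 118, 135, 147, 159, 165, 177]

Fragment lengths:
  [0,1): 1 bp
  [1,20): 19 bp
  [20,37): 17 bp
  [37,52): 15 bp
  [52,57): 5 bp
  [57,59): 2 bp
  [59,72): 13 bp
  [72,78): 6 bp
  [78,85): 7 bp
  [85,92): 7 bp
  [92,117): 25 bp
  [117,118): 1 bp
  [118,135): 17 bp
  [135,147): 12 bp
  [147,159): 12 bp
  [159,165): 6 bp
  [165,177): 12 bp
  [177,185): 8 bp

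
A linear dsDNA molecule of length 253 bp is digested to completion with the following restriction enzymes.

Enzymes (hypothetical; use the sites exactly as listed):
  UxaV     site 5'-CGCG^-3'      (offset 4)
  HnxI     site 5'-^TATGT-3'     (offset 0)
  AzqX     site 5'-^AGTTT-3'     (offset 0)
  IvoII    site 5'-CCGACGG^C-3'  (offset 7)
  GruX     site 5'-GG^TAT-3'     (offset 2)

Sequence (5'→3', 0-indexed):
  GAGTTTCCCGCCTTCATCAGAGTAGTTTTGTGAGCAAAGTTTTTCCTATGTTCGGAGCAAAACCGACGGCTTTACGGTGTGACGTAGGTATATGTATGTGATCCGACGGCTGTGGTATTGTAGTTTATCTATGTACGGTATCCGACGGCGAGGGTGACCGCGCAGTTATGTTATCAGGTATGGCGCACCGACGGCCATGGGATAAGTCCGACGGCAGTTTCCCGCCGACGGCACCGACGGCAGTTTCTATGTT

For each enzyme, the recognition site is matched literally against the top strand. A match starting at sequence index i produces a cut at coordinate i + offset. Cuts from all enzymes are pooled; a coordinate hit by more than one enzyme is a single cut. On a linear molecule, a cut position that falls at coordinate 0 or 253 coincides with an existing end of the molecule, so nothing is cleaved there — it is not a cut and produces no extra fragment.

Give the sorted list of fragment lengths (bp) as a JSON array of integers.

Scan for sites:
  UxaV (CGCG, off=4): starts [158] → cuts [162]
  HnxI (TATGT, off=0): starts [46, 90, 94, 129, 166, 247] → cuts [46, 90, 94, 129, 166, 247]
  AzqX (AGTTT, off=0): starts [1, 23, 37, 121, 215, 241] → cuts [1, 23, 37, 121, 215, 241]
  IvoII (CCGACGGC, off=7): starts [62, 102, 141, 187, 207, 224, 233] → cuts [69, 109, 148, 194, 214, 231, 240]
  GruX (GGTAT, off=2): starts [86, 113, 136, 176] → cuts [88, 115, 138, 178]

Pooled cuts: [1, 23, 37, 46, 69, 88, 90, 94, 109, 115, 121, 129, 138, 148, 162, 166, 178, 194, 214, 215, 231, 240, 241, 247]

Fragments:
  [0,1): 1 bp
  [1,23): 22 bp
  [23,37): 14 bp
  [37,46): 9 bp
  [46,69): 23 bp
  [69,88): 19 bp
  [88,90): 2 bp
  [90,94): 4 bp
  [94,109): 15 bp
  [109,115): 6 bp
  [115,121): 6 bp
  [121,129): 8 bp
  [129,138): 9 bp
  [138,148): 10 bp
  [148,162): 14 bp
  [162,166): 4 bp
  [166,178): 12 bp
  [178,194): 16 bp
  [194,214): 20 bp
  [214,215): 1 bp
  [215,231): 16 bp
  [231,240): 9 bp
  [240,241): 1 bp
  [241,247): 6 bp
  [247,253): 6 bp

[1,1,1,2,4,4,6,6,6,6,8,9,9,9,10,12,14,14,15,16,16,19,20,22,23]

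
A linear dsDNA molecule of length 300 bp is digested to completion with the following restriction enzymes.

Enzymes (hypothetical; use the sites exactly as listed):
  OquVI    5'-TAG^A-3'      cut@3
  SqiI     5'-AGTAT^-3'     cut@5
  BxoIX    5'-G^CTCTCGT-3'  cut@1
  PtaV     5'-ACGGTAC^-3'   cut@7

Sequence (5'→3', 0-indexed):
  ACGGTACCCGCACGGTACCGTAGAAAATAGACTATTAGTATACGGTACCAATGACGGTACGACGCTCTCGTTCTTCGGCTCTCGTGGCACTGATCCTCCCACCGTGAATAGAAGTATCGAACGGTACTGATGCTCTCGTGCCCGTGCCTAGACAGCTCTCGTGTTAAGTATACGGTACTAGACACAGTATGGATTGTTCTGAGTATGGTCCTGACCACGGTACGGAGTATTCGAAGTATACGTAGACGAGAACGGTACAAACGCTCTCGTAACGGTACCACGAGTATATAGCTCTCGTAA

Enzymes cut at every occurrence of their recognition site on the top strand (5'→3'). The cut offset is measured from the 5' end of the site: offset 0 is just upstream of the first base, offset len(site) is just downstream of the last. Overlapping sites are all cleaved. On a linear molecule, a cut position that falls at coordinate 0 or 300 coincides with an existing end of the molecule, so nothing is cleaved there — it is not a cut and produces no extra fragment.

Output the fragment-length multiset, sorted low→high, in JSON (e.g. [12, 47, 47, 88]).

[3,4,4,4,5,5,5,6,6,7,7,7,7,7,9,9,9,9,10,11,11,12,13,14,15,16,16,17,19,33]

Per-enzyme occurrences:
  OquVI TAGA/3: at [20, 27, 108, 148, 178, 242] ⇒ [23, 30, 111, 151, 181, 245]
  SqiI AGTAT/5: at [36, 112, 166, 185, 201, 225, 234, 282] ⇒ [41, 117, 171, 190, 206, 230, 239, 287]
  BxoIX GCTCTCGT/1: at [63, 77, 131, 154, 262, 290] ⇒ [64, 78, 132, 155, 263, 291]
  PtaV ACGGTAC/7: at [0, 11, 41, 53, 120, 171, 216, 251, 271] ⇒ [7, 18, 48, 60, 127, 178, 223, 258, 278]

Pooled cuts: [7, 18, 23, 30, 41, 48, 60, 64, 78, 111, 117, 127, 132, 151, 155, 171, 178, 181, 190, 206, 223, 230, 239, 245, 258, 263, 278, 287, 291]

Fragments:
  [0,7): 7 bp
  [7,18): 11 bp
  [18,23): 5 bp
  [23,30): 7 bp
  [30,41): 11 bp
  [41,48): 7 bp
  [48,60): 12 bp
  [60,64): 4 bp
  [64,78): 14 bp
  [78,111): 33 bp
  [111,117): 6 bp
  [117,127): 10 bp
  [127,132): 5 bp
  [132,151): 19 bp
  [151,155): 4 bp
  [155,171): 16 bp
  [171,178): 7 bp
  [178,181): 3 bp
  [181,190): 9 bp
  [190,206): 16 bp
  [206,223): 17 bp
  [223,230): 7 bp
  [230,239): 9 bp
  [239,245): 6 bp
  [245,258): 13 bp
  [258,263): 5 bp
  [263,278): 15 bp
  [278,287): 9 bp
  [287,291): 4 bp
  [291,300): 9 bp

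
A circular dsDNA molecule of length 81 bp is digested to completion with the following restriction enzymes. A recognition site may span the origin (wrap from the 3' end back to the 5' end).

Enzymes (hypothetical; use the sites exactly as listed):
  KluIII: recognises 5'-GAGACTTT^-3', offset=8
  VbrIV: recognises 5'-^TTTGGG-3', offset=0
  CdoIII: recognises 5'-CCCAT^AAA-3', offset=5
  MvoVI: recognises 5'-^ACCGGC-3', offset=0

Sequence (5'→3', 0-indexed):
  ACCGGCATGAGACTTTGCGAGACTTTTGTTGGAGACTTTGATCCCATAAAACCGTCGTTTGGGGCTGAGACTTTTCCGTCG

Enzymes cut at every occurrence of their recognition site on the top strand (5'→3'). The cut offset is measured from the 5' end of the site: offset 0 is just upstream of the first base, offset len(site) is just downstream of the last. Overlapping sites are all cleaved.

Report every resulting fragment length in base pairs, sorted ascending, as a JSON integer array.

Site scan:
  KluIII (GAGACTTT, off=8): starts [8, 18, 31, 66] → cuts [16, 26, 39, 74]
  VbrIV (TTTGGG, off=0): starts [57] → cuts [57]
  CdoIII (CCCATAAA, off=5): starts [42] → cuts [47]
  MvoVI (ACCGGC, off=0): starts [0] → cuts [0]

Pooled cuts: [0, 16, 26, 39, 47, 57, 74]

Fragments:
  0→16: 16 bp
  16→26: 10 bp
  26→39: 13 bp
  39→47: 8 bp
  47→57: 10 bp
  57→74: 17 bp
  74→0 (wrap): 81-74+0 = 7 bp

[7,8,10,10,13,16,17]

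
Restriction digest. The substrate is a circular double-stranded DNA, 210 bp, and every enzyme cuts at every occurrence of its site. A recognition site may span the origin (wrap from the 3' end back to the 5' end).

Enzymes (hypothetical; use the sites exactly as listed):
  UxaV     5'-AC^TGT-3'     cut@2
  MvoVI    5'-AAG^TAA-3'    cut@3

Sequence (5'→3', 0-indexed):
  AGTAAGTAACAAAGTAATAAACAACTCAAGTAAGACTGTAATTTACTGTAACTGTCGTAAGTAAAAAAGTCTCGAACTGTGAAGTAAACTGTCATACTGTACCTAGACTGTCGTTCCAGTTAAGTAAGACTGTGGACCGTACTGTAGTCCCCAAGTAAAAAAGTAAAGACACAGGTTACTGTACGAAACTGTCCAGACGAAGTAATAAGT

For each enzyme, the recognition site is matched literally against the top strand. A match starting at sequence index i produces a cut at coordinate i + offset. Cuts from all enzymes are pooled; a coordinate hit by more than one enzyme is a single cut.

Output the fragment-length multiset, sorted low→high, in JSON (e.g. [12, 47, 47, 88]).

Per-enzyme occurrences:
  UxaV (ACTGT, off=2): starts [34, 44, 50, 75, 87, 95, 106, 128, 140, 177, 187] → cuts [36, 46, 52, 77, 89, 97, 108, 130, 142, 179, 189]
  MvoVI (AAGTAA, off=3): starts [3, 11, 27, 58, 81, 121, 152, 160, 199] → cuts [6, 14, 30, 61, 84, 124, 155, 163, 202]

Pooled cuts: [6, 14, 30, 36, 46, 52, 61, 77, 84, 89, 97, 108, 124, 130, 142, 155, 163, 179, 189, 202]

Fragments:
  6→14: 8 bp
  14→30: 16 bp
  30→36: 6 bp
  36→46: 10 bp
  46→52: 6 bp
  52→61: 9 bp
  61→77: 16 bp
  77→84: 7 bp
  84→89: 5 bp
  89→97: 8 bp
  97→108: 11 bp
  108→124: 16 bp
  124→130: 6 bp
  130→142: 12 bp
  142→155: 13 bp
  155→163: 8 bp
  163→179: 16 bp
  179→189: 10 bp
  189→202: 13 bp
  202→6 (wrap): 210-202+6 = 14 bp

[5,6,6,6,7,8,8,8,9,10,10,11,12,13,13,14,16,16,16,16]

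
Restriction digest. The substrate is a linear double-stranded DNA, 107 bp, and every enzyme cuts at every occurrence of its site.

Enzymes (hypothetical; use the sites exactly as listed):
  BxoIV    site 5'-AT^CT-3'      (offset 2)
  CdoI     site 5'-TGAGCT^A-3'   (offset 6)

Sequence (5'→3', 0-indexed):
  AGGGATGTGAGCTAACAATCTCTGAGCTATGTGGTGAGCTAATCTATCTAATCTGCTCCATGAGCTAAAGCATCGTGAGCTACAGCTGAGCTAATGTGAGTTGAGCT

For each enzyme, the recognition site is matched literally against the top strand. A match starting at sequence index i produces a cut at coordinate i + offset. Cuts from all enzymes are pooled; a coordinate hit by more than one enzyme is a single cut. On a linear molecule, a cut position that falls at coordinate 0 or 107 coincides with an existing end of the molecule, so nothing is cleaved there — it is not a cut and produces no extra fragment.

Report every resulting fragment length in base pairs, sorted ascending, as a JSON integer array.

[3,4,5,6,9,11,12,13,14,15,15]

Scan for sites:
  BxoIV (ATCT, off=2): starts [17, 41, 45, 50] → cuts [19, 43, 47, 52]
  CdoI (TGAGCTA, off=6): starts [7, 22, 34, 60, 75, 86] → cuts [13, 28, 40, 66, 81, 92]

Pooled cuts: [13, 19, 28, 40, 43, 47, 52, 66, 81, 92]

Fragment lengths:
  [0,13): 13 bp
  [13,19): 6 bp
  [19,28): 9 bp
  [28,40): 12 bp
  [40,43): 3 bp
  [43,47): 4 bp
  [47,52): 5 bp
  [52,66): 14 bp
  [66,81): 15 bp
  [81,92): 11 bp
  [92,107): 15 bp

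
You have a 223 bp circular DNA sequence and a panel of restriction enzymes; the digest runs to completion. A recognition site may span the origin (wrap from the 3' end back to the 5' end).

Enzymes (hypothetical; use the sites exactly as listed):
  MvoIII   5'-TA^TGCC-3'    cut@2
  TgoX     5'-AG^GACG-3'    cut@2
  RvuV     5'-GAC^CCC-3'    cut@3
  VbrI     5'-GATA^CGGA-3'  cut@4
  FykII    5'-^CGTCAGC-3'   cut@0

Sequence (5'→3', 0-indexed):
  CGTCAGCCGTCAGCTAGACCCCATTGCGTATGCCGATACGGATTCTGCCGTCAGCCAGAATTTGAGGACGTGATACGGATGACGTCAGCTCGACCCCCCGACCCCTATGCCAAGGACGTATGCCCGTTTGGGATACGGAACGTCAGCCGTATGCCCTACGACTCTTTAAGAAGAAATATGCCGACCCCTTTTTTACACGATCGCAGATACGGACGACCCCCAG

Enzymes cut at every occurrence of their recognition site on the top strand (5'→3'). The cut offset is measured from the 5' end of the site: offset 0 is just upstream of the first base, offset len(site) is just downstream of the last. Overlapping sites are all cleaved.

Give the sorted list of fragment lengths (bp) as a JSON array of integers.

Per-enzyme occurrences:
  MvoIII TATGCC/2: at [28, 105, 118, 149, 176] ⇒ [30, 107, 120, 151, 178]
  TgoX AGGACG/2: at [64, 112] ⇒ [66, 114]
  RvuV GACCCC/3: at [16, 91, 99, 182, 214] ⇒ [19, 94, 102, 185, 217]
  VbrI GATACGGA/4: at [34, 71, 131, 205] ⇒ [38, 75, 135, 209]
  FykII CGTCAGC/0: at [0, 7, 48, 82, 140] ⇒ [0, 7, 48, 82, 140]

Pooled cuts: [0, 7, 19, 30, 38, 48, 66, 75, 82, 94, 102, 107, 114, 120, 135, 140, 151, 178, 185, 209, 217]

Fragments:
  0→7: 7 bp
  7→19: 12 bp
  19→30: 11 bp
  30→38: 8 bp
  38→48: 10 bp
  48→66: 18 bp
  66→75: 9 bp
  75→82: 7 bp
  82→94: 12 bp
  94→102: 8 bp
  102→107: 5 bp
  107→114: 7 bp
  114→120: 6 bp
  120→135: 15 bp
  135→140: 5 bp
  140→151: 11 bp
  151→178: 27 bp
  178→185: 7 bp
  185→209: 24 bp
  209→217: 8 bp
  217→0 (wrap): 223-217+0 = 6 bp

[5,5,6,6,7,7,7,7,8,8,8,9,10,11,11,12,12,15,18,24,27]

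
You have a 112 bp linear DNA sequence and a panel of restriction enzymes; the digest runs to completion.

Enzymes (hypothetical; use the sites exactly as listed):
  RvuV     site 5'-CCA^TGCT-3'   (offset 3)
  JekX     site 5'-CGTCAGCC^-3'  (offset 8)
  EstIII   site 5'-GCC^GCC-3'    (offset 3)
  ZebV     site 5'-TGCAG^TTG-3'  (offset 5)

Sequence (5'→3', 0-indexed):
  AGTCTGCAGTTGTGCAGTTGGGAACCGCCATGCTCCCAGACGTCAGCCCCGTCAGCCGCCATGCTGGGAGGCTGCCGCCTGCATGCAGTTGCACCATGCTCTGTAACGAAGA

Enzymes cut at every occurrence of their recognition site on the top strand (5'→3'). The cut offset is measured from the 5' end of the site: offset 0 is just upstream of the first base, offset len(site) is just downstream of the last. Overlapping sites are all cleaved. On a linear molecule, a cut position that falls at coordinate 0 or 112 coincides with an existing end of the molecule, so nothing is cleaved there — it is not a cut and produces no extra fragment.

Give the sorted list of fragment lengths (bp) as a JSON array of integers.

[4,8,8,9,9,12,13,15,16,18]

Scan for sites:
  RvuV (CCATGCT, off=3): starts [27, 58, 93] → cuts [30, 61, 96]
  JekX (CGTCAGCC, off=8): starts [40, 49] → cuts [48, 57]
  EstIII (GCCGCC, off=3): starts [54, 73] → cuts [57, 76]
  ZebV (TGCAGTTG, off=5): starts [4, 12, 83] → cuts [9, 17, 88]

Pooled cuts: [9, 17, 30, 48, 57, 61, 76, 88, 96]

Fragments:
  [0,9): 9 bp
  [9,17): 8 bp
  [17,30): 13 bp
  [30,48): 18 bp
  [48,57): 9 bp
  [57,61): 4 bp
  [61,76): 15 bp
  [76,88): 12 bp
  [88,96): 8 bp
  [96,112): 16 bp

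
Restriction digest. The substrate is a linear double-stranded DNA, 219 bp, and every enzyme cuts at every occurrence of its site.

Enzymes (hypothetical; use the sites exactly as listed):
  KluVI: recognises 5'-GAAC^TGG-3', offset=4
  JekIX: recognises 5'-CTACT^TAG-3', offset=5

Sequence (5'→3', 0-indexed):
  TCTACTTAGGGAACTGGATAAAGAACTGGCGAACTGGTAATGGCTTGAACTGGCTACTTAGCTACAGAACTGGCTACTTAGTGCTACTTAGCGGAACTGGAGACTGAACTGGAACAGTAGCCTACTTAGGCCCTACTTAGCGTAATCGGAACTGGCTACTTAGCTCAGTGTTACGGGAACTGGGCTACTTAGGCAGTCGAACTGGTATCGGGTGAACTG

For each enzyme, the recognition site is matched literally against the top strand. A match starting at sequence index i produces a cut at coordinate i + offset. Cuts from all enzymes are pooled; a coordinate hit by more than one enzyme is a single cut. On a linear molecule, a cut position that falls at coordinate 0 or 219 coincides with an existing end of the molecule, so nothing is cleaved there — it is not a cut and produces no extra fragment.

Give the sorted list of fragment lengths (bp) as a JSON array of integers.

[6,8,8,8,8,8,9,9,10,11,12,12,12,13,15,16,17,17,20]

Scan for sites:
  KluVI GAACTGG/4: at [10, 22, 30, 46, 66, 93, 105, 148, 176, 198] ⇒ [14, 26, 34, 50, 70, 97, 109, 152, 180, 202]
  JekIX CTACTTAG/5: at [1, 53, 73, 83, 121, 132, 155, 184] ⇒ [6, 58, 78, 88, 126, 137, 160, 189]

Pooled cuts: [6, 14, 26, 34, 50, 58, 70, 78, 88, 97, 109, 126, 137, 152, 160, 180, 189, 202]

Fragments:
  [0,6): 6 bp
  [6,14): 8 bp
  [14,26): 12 bp
  [26,34): 8 bp
  [34,50): 16 bp
  [50,58): 8 bp
  [58,70): 12 bp
  [70,78): 8 bp
  [78,88): 10 bp
  [88,97): 9 bp
  [97,109): 12 bp
  [109,126): 17 bp
  [126,137): 11 bp
  [137,152): 15 bp
  [152,160): 8 bp
  [160,180): 20 bp
  [180,189): 9 bp
  [189,202): 13 bp
  [202,219): 17 bp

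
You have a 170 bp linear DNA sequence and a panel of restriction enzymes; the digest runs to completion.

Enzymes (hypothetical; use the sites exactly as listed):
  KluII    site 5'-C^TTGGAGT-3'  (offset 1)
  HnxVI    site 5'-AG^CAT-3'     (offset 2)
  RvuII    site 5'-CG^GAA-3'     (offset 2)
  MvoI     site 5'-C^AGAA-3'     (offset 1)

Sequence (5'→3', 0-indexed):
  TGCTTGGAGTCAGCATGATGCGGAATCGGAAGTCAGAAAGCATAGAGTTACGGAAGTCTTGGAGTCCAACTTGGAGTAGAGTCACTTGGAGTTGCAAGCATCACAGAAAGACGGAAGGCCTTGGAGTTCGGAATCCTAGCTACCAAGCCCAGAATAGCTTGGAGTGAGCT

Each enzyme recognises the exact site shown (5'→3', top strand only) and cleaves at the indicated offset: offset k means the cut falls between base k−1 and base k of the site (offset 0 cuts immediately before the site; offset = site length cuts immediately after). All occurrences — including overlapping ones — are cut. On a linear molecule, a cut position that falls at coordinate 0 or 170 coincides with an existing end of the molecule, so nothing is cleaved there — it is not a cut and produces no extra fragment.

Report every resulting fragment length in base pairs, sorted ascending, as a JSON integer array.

[3,6,6,6,6,6,7,8,9,9,10,10,12,12,12,13,15,20]

Site scan:
  KluII CTTGGAGT/1: at [2, 57, 69, 84, 119, 157] ⇒ [3, 58, 70, 85, 120, 158]
  HnxVI AGCAT/2: at [11, 38, 96] ⇒ [13, 40, 98]
  RvuII CGGAA/2: at [20, 26, 50, 111, 128] ⇒ [22, 28, 52, 113, 130]
  MvoI CAGAA/1: at [33, 103, 149] ⇒ [34, 104, 150]

Pooled cuts: [3, 13, 22, 28, 34, 40, 52, 58, 70, 85, 98, 104, 113, 120, 130, 150, 158]

Fragments:
  [0,3): 3 bp
  [3,13): 10 bp
  [13,22): 9 bp
  [22,28): 6 bp
  [28,34): 6 bp
  [34,40): 6 bp
  [40,52): 12 bp
  [52,58): 6 bp
  [58,70): 12 bp
  [70,85): 15 bp
  [85,98): 13 bp
  [98,104): 6 bp
  [104,113): 9 bp
  [113,120): 7 bp
  [120,130): 10 bp
  [130,150): 20 bp
  [150,158): 8 bp
  [158,170): 12 bp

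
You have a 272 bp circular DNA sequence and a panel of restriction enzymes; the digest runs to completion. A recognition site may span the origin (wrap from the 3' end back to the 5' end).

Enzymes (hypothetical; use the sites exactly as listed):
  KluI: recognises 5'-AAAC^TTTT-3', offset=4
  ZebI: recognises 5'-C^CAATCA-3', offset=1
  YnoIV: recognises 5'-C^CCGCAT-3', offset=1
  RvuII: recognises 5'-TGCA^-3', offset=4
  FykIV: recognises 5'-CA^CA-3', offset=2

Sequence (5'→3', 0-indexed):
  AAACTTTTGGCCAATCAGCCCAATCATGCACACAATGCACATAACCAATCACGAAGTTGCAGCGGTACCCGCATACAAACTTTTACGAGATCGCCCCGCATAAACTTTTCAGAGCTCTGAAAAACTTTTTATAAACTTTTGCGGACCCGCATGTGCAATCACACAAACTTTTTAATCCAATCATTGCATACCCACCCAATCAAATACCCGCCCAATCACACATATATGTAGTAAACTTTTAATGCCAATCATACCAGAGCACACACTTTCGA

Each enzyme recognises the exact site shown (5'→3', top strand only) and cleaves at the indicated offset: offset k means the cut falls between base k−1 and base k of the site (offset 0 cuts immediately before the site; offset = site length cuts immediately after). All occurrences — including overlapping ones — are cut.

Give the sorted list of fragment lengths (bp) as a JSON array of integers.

[2,2,2,2,4,5,6,6,7,7,7,8,9,9,9,10,10,10,11,11,11,12,13,15,16,16,16,16,20]

Per-enzyme occurrences:
  KluI (AAACTTTT, off=4): starts [0, 76, 101, 121, 132, 164, 232] → cuts [4, 80, 105, 125, 136, 168, 236]
  ZebI (CCAATCA, off=1): starts [10, 19, 44, 176, 195, 211, 244] → cuts [11, 20, 45, 177, 196, 212, 245]
  YnoIV (CCCGCAT, off=1): starts [67, 94, 145] → cuts [68, 95, 146]
  RvuII (TGCA, off=4): starts [26, 35, 57, 153, 184] → cuts [30, 39, 61, 157, 188]
  FykIV (CACA, off=2): starts [28, 30, 37, 159, 161, 216, 218, 259, 261] → cuts [30, 32, 39, 161, 163, 218, 220, 261, 263]

All cut coordinates (distinct, sorted): [4, 11, 20, 30, 32, 39, 45, 61, 68, 80, 95, 105, 125, 136, 146, 157, 161, 163, 168, 177, 188, 196, 212, 218, 220, 236, 245, 261, 263]

Fragments:
  4→11: 7 bp
  11→20: 9 bp
  20→30: 10 bp
  30→32: 2 bp
  32→39: 7 bp
  39→45: 6 bp
  45→61: 16 bp
  61→68: 7 bp
  68→80: 12 bp
  80→95: 15 bp
  95→105: 10 bp
  105→125: 20 bp
  125→136: 11 bp
  136→146: 10 bp
  146→157: 11 bp
  157→161: 4 bp
  161→163: 2 bp
  163→168: 5 bp
  168→177: 9 bp
  177→188: 11 bp
  188→196: 8 bp
  196→212: 16 bp
  212→218: 6 bp
  218→220: 2 bp
  220→236: 16 bp
  236→245: 9 bp
  245→261: 16 bp
  261→263: 2 bp
  263→4 (wrap): 272-263+4 = 13 bp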